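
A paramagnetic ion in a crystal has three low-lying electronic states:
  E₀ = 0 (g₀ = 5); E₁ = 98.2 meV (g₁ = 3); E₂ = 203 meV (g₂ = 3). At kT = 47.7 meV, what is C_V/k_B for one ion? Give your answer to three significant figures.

0.409

Eᵢ/kT = 0, 2.0587, 4.2558.
Z = Σ gᵢe^(−Eᵢ/kT) = 5·e^(−0) + 3·e^(−2.0587) + 3·e^(−4.2558) = 5.0000 + 0.38286 + 0.042545 = 5.4254.
⟨E⟩ = 8.5217 meV, ⟨E²⟩ = 1003.7 meV².
C_V/k_B = (⟨E²⟩ − ⟨E⟩²)/(kT)² = (1003.7 − 72.619)/2275.3 = 0.409.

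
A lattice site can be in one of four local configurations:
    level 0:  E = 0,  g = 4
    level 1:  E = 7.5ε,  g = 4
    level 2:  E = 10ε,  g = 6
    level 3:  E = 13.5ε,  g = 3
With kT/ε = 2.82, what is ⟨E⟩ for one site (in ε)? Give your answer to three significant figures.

0.931 ε

Eᵢ/kT = 0, 2.6596, 3.5461, 4.7872.
Z = Σ gᵢe^(−Eᵢ/kT) = 4·e^(−0) + 4·e^(−2.6596) + 6·e^(−3.5461) + 3·e^(−4.7872) = 4.0000 + 0.27990 + 0.17302 + 0.025007 = 4.4779.
⟨E⟩ = Σ Eᵢ gᵢe^(−Eᵢ/kT) / Z = (0·4.0000 + 7.5·0.27990 + 10·0.17302 + 13.5·0.025007) / 4.4779 = 0.931 ε.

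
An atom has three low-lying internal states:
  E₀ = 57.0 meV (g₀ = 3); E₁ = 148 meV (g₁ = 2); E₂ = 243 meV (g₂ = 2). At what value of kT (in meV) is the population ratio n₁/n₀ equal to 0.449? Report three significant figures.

230 meV

n₁/n₀ = (g₁/g₀) exp[−(E₁−E₀)/kT] = 0.449.
⇒ (E₁−E₀)/kT = ln((2/3)/0.449) = ln(1.4848) = 0.39528.
kT = 91.0 meV / 0.39528 = 230 meV.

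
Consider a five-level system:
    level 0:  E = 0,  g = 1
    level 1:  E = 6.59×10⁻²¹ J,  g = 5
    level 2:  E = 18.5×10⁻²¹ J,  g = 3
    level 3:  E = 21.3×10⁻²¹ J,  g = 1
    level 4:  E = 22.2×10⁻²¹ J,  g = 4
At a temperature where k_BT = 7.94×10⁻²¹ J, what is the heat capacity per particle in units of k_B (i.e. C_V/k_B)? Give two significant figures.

Eᵢ/kT = 0, 0.8300, 2.330, 2.683, 2.796.
Z = Σ gᵢe^(−Eᵢ/kT) = 1·e^(−0) + 5·e^(−0.8300) + 3·e^(−2.330) + 1·e^(−2.683) + 4·e^(−2.796) = 1.000 + 2.180 + 0.2919 + 0.06836 + 0.2442 = 3.784.
⟨E⟩ = 7.041, ⟨E²⟩ = 91.42.
C_V/k_B = (⟨E²⟩ − ⟨E⟩²)/(kT)² = (91.42 − 49.58)/63.04 = 0.66.

0.66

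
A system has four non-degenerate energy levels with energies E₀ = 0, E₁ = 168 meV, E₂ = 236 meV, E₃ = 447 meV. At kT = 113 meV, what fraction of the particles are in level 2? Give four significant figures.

Eᵢ/kT = 0, 1.48673, 2.08850, 3.95575.
Z = Σ e^(−Eᵢ/kT) = e^(−0) + e^(−1.48673) + e^(−2.08850) + e^(−3.95575) = 1.00000 + 0.226111 + 0.123873 + 0.0191443 = 1.36913.
P₂ = e^(−E₂/kT) / Z = 0.123873/1.36913 = 0.09048.

0.09048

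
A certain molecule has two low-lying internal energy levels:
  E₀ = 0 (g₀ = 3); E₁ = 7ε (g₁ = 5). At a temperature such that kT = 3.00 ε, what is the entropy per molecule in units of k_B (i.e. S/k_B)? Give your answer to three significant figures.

1.57

Eᵢ/kT = 0, 2.3333.
Z = Σ gᵢe^(−Eᵢ/kT) = 3·e^(−0) + 5·e^(−2.3333) = 3.0000 + 0.48488 = 3.4849.
⟨E⟩ = Σ EᵢPᵢ = 0.97396 ε.
S/k_B = ln Z + ⟨E⟩/kT = ln(3.4849) + 0.97396/3.00 = 1.2484 + 0.32465 = 1.57.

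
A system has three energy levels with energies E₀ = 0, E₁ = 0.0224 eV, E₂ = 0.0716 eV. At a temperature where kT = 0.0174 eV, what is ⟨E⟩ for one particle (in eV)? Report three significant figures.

0.00569 eV

Eᵢ/kT = 0, 1.2874, 4.1149.
Z = Σ e^(−Eᵢ/kT) = e^(−0) + e^(−1.2874) + e^(−4.1149) = 1.0000 + 0.27599 + 0.016328 = 1.2923.
⟨E⟩ = Σ Eᵢ e^(−Eᵢ/kT) / Z = (0·1.0000 + 0.0224·0.27599 + 0.0716·0.016328) / 1.2923 = 0.00569 eV.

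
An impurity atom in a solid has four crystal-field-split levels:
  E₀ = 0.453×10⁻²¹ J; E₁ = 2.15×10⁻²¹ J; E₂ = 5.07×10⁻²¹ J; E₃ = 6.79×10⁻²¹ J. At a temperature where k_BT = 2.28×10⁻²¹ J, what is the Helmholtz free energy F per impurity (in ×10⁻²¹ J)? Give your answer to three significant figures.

Eᵢ/kT = 0.19868, 0.94298, 2.2237, 2.9781.
Z = Σ e^(−Eᵢ/kT) = e^(−0.19868) + e^(−0.94298) + e^(−2.2237) + e^(−2.9781) = 0.81981 + 0.38947 + 0.10821 + 0.050889 = 1.3684.
F = −kT ln Z = −2.28 × ln(1.3684) = −2.28 × 0.31364 = -0.715 ×10⁻²¹ J.

-0.715 ×10⁻²¹ J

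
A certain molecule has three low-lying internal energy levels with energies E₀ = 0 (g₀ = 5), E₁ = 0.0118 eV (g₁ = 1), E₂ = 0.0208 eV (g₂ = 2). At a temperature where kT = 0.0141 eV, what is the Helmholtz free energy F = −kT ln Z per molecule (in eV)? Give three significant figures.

Eᵢ/kT = 0, 0.83688, 1.4752.
Z = Σ gᵢe^(−Eᵢ/kT) = 5·e^(−0) + 1·e^(−0.83688) + 2·e^(−1.4752) = 5.0000 + 0.43306 + 0.45747 = 5.8905.
F = −kT ln Z = −0.0141 × ln(5.8905) = −0.0141 × 1.7733 = -0.0250 eV.

-0.0250 eV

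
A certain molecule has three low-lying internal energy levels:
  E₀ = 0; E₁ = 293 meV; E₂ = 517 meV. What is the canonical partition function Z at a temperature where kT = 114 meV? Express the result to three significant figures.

Z = 1.09

Eᵢ/kT = 0, 2.5702, 4.5351.
Z = Σ e^(−Eᵢ/kT) = e^(−0) + e^(−2.5702) + e^(−4.5351) = 1.0000 + 0.076520 + 0.010726 = 1.0872.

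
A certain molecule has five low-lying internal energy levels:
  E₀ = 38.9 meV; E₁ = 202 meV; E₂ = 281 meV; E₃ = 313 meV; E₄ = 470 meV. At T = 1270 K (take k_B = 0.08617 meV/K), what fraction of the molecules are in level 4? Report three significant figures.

k_BT = 0.08617 × 1270 K = 109.44 meV.
Eᵢ/kT = 0.35545, 1.8458, 2.5676, 2.8600, 4.2946.
Z = Σ e^(−Eᵢ/kT) = e^(−0.35545) + e^(−1.8458) + e^(−2.5676) + e^(−2.8600) + e^(−4.2946) = 0.70086 + 0.15790 + 0.076719 + 0.057269 + 0.013642 = 1.0064.
P₄ = e^(−E₄/kT) / Z = 0.013642/1.0064 = 0.0136.

0.0136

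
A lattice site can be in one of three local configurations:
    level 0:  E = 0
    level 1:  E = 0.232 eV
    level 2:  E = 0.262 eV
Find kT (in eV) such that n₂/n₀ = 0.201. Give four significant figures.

n₂/n₀ = exp[−(E₂−E₀)/kT] = 0.201.
⇒ (E₂−E₀)/kT = ln(1/0.201) = ln(4.97512) = 1.60445.
kT = 0.262 eV / 1.60445 = 0.1633 eV.

0.1633 eV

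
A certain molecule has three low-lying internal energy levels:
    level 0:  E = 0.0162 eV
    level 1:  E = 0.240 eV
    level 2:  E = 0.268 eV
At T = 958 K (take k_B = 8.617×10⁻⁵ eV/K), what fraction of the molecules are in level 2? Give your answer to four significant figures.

0.04251

k_BT = 8.617×10⁻⁵ × 958 K = 0.0825509 eV.
Eᵢ/kT = 0.196243, 2.90730, 3.24648.
Z = Σ e^(−Eᵢ/kT) = e^(−0.196243) + e^(−2.90730) + e^(−3.24648) = 0.821813 + 0.0546230 + 0.0389109 = 0.915347.
P₂ = e^(−E₂/kT) / Z = 0.0389109/0.915347 = 0.04251.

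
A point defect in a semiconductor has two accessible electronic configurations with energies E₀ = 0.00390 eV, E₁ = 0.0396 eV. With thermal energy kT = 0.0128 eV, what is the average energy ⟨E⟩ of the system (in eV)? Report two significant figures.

Eᵢ/kT = 0.3047, 3.094.
Z = Σ e^(−Eᵢ/kT) = e^(−0.3047) + e^(−3.094) = 0.7373 + 0.04532 = 0.7826.
⟨E⟩ = Σ Eᵢ e^(−Eᵢ/kT) / Z = (0.00390·0.7373 + 0.0396·0.04532) / 0.7826 = 0.0060 eV.

0.0060 eV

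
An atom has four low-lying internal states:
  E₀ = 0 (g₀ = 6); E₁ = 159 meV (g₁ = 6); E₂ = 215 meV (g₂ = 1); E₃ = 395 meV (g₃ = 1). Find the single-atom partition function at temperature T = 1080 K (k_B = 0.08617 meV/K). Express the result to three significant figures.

Z = 7.20

k_BT = 0.08617 × 1080 K = 93.064 meV.
Eᵢ/kT = 0, 1.7085, 2.3102, 4.2444.
Z = Σ gᵢe^(−Eᵢ/kT) = 6·e^(−0) + 6·e^(−1.7085) + 1·e^(−2.3102) + 1·e^(−4.2444) = 6.0000 + 1.0868 + 0.099241 + 0.014344 = 7.2004.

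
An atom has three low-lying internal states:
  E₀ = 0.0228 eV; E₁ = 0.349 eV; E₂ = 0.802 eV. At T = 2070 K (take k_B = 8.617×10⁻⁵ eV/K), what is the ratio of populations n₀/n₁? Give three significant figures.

k_BT = 8.617×10⁻⁵ × 2070 K = 0.17837 eV.
n₀/n₁ = exp[−(E₀−E₁)/kT] = exp(−(-0.3262 eV)/(0.17837 eV)) = exp(1.8288) = 6.23.

6.23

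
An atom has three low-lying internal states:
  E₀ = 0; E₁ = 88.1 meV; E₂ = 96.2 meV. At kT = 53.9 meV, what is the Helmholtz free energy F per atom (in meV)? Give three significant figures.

-16.7 meV

Eᵢ/kT = 0, 1.6345, 1.7848.
Z = Σ e^(−Eᵢ/kT) = e^(−0) + e^(−1.6345) + e^(−1.7848) = 1.0000 + 0.19505 + 0.16783 = 1.3629.
F = −kT ln Z = −53.9 × ln(1.3629) = −53.9 × 0.30961 = -16.7 meV.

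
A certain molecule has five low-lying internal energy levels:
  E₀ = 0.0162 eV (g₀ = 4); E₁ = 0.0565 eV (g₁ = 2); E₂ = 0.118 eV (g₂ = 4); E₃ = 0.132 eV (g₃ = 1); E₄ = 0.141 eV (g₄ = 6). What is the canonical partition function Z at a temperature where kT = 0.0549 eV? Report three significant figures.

Z = 4.71

Eᵢ/kT = 0.29508, 1.0291, 2.1494, 2.4044, 2.5683.
Z = Σ gᵢe^(−Eᵢ/kT) = 4·e^(−0.29508) + 2·e^(−1.0291) + 4·e^(−2.1494) + 1·e^(−2.4044) + 6·e^(−2.5683) = 2.9779 + 0.71466 + 0.46622 + 0.090320 + 0.45999 = 4.7091.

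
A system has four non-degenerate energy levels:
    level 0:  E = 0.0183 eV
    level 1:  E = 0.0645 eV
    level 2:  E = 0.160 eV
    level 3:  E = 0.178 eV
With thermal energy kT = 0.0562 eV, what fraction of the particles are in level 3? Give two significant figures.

Eᵢ/kT = 0.3256, 1.148, 2.847, 3.167.
Z = Σ e^(−Eᵢ/kT) = e^(−0.3256) + e^(−1.148) + e^(−2.847) + e^(−3.167) = 0.7221 + 0.3173 + 0.05802 + 0.04213 = 1.140.
P₃ = e^(−E₃/kT) / Z = 0.04213/1.140 = 0.037.

0.037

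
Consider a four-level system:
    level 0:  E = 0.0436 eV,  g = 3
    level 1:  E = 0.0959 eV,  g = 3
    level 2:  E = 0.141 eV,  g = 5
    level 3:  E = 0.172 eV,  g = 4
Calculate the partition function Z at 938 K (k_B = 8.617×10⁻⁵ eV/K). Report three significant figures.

k_BT = 8.617×10⁻⁵ × 938 K = 0.080827 eV.
Eᵢ/kT = 0.53942, 1.1865, 1.7445, 2.1280.
Z = Σ gᵢe^(−Eᵢ/kT) = 3·e^(−0.53942) + 3·e^(−1.1865) + 5·e^(−1.7445) + 4·e^(−2.1280) = 1.7493 + 0.91586 + 0.87366 + 0.47630 = 4.0151.

Z = 4.02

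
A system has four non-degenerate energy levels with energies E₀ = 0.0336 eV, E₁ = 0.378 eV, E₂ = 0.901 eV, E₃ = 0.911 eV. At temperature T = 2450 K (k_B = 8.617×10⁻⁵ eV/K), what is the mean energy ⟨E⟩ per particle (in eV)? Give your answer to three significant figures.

k_BT = 8.617×10⁻⁵ × 2450 K = 0.21112 eV.
Eᵢ/kT = 0.15915, 1.7905, 4.2677, 4.3151.
Z = Σ e^(−Eᵢ/kT) = e^(−0.15915) + e^(−1.7905) + e^(−4.2677) + e^(−4.3151) = 0.85287 + 0.16688 + 0.014014 + 0.013365 = 1.0471.
⟨E⟩ = Σ Eᵢ e^(−Eᵢ/kT) / Z = (0.0336·0.85287 + 0.378·0.16688 + 0.901·0.014014 + 0.911·0.013365) / 1.0471 = 0.111 eV.

0.111 eV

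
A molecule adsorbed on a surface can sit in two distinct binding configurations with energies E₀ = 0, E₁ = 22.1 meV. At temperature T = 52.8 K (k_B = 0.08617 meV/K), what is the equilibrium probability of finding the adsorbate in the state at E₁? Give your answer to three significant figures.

0.00771

k_BT = 0.08617 × 52.8 K = 4.5498 meV.
Eᵢ/kT = 0, 4.8574.
Z = Σ e^(−Eᵢ/kT) = e^(−0) + e^(−4.8574) = 1.0000 + 0.0077707 = 1.0078.
P₁ = e^(−E₁/kT) / Z = 0.0077707/1.0078 = 0.00771.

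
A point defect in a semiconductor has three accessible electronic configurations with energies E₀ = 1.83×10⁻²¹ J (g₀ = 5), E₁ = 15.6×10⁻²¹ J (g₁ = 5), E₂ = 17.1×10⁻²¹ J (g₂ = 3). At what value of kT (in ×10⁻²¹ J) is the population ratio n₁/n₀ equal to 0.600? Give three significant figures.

27.0 ×10⁻²¹ J

n₁/n₀ = (g₁/g₀) exp[−(E₁−E₀)/kT] = 0.600.
⇒ (E₁−E₀)/kT = ln((5/5)/0.600) = ln(1.6667) = 0.51085.
kT = 13.77 ×10⁻²¹ J / 0.51085 = 27.0 ×10⁻²¹ J.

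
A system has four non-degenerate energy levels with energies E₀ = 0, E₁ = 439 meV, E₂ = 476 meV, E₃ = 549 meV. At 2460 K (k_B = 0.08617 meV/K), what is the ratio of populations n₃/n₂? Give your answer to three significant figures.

0.709

k_BT = 0.08617 × 2460 K = 211.98 meV.
n₃/n₂ = exp[−(E₃−E₂)/kT] = exp(−(73 meV)/(211.98 meV)) = exp(-0.34437) = 0.709.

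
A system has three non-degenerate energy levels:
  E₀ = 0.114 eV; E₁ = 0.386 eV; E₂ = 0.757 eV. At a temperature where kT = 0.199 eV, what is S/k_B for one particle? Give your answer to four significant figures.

Eᵢ/kT = 0.572864, 1.93970, 3.80402.
Z = Σ e^(−Eᵢ/kT) = e^(−0.572864) + e^(−1.93970) + e^(−3.80402) = 0.563908 + 0.143747 + 0.0222810 = 0.729936.
⟨E⟩ = Σ EᵢPᵢ = 0.187193 eV.
S/k_B = ln Z + ⟨E⟩/kT = ln(0.729936) + 0.187193/0.199 = -0.314798 + 0.940668 = 0.6259.

0.6259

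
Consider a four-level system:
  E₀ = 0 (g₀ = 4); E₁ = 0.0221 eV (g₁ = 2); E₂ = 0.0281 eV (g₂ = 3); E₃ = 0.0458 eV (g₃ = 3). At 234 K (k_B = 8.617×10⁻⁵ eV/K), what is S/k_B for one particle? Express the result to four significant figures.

2.177

k_BT = 8.617×10⁻⁵ × 234 K = 0.0201638 eV.
Eᵢ/kT = 0, 1.09602, 1.39359, 2.27140.
Z = Σ gᵢe^(−Eᵢ/kT) = 4·e^(−0) + 2·e^(−1.09602) + 3·e^(−1.39359) + 3·e^(−2.27140) = 4.00000 + 0.668397 + 0.744548 + 0.309503 = 5.72245.
⟨E⟩ = Σ EᵢPᵢ = 0.00871456 eV.
S/k_B = ln Z + ⟨E⟩/kT = ln(5.72245) + 0.00871456/0.0201638 = 1.74440 + 0.432188 = 2.177.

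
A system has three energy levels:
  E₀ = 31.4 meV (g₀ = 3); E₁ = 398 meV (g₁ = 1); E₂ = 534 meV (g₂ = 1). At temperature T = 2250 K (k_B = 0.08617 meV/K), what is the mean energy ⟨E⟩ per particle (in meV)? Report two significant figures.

60 meV

k_BT = 0.08617 × 2250 K = 193.9 meV.
Eᵢ/kT = 0.1619, 2.053, 2.754.
Z = Σ gᵢe^(−Eᵢ/kT) = 3·e^(−0.1619) + 1·e^(−2.053) + 1·e^(−2.754) = 2.552 + 0.1283 + 0.06367 = 2.744.
⟨E⟩ = Σ Eᵢ gᵢe^(−Eᵢ/kT) / Z = (31.4·2.552 + 398·0.1283 + 534·0.06367) / 2.744 = 60 meV.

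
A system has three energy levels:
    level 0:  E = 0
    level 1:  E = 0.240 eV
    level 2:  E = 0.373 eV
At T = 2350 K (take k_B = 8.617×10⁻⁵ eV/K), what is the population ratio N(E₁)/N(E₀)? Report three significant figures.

0.306

k_BT = 8.617×10⁻⁵ × 2350 K = 0.20250 eV.
n₁/n₀ = exp[−(E₁−E₀)/kT] = exp(−(0.240 eV)/(0.20250 eV)) = exp(-1.1852) = 0.306.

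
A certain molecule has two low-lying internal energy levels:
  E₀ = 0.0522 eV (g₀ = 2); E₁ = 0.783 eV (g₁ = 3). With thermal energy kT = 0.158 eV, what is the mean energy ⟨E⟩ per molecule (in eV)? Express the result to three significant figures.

0.0628 eV

Eᵢ/kT = 0.33038, 4.9557.
Z = Σ gᵢe^(−Eᵢ/kT) = 2·e^(−0.33038) + 3·e^(−4.9557) = 1.4373 + 0.021129 = 1.4584.
⟨E⟩ = Σ Eᵢ gᵢe^(−Eᵢ/kT) / Z = (0.0522·1.4373 + 0.783·0.021129) / 1.4584 = 0.0628 eV.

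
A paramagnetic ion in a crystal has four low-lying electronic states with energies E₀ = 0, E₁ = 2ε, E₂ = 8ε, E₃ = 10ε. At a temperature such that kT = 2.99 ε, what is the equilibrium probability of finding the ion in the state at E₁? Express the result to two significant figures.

Eᵢ/kT = 0, 0.6689, 2.676, 3.344.
Z = Σ e^(−Eᵢ/kT) = e^(−0) + e^(−0.6689) + e^(−2.676) + e^(−3.344) = 1.000 + 0.5123 + 0.06884 + 0.03530 = 1.616.
P₁ = e^(−E₁/kT) / Z = 0.5123/1.616 = 0.32.

0.32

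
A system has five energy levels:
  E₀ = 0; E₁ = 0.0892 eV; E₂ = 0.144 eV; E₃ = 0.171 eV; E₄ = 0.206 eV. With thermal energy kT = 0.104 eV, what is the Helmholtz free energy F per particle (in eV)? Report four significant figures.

-0.07238 eV

Eᵢ/kT = 0, 0.857692, 1.38462, 1.64423, 1.98077.
Z = Σ e^(−Eᵢ/kT) = e^(−0) + e^(−0.857692) + e^(−1.38462) + e^(−1.64423) + e^(−1.98077) = 1.00000 + 0.424140 + 0.250419 + 0.193161 + 0.137963 = 2.00568.
F = −kT ln Z = −0.104 × ln(2.00568) = −0.104 × 0.695983 = -0.07238 eV.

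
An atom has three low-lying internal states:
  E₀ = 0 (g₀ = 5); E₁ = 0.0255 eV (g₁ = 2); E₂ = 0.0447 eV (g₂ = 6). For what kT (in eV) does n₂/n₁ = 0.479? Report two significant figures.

n₂/n₁ = (g₂/g₁) exp[−(E₂−E₁)/kT] = 0.479.
⇒ (E₂−E₁)/kT = ln((6/2)/0.479) = ln(6.263) = 1.835.
kT = 0.0192 eV / 1.835 = 0.010 eV.

0.010 eV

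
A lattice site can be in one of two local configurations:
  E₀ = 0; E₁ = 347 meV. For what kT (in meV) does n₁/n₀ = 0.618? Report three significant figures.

n₁/n₀ = exp[−(E₁−E₀)/kT] = 0.618.
⇒ (E₁−E₀)/kT = ln(1/0.618) = ln(1.6181) = 0.48125.
kT = 347 meV / 0.48125 = 721 meV.

721 meV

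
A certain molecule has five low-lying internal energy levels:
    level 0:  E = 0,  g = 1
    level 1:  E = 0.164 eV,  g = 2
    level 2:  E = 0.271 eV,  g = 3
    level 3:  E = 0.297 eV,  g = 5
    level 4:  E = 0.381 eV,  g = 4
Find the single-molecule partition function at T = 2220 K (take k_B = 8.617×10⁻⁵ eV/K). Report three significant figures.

Z = 4.18

k_BT = 8.617×10⁻⁵ × 2220 K = 0.19130 eV.
Eᵢ/kT = 0, 0.85729, 1.4166, 1.5525, 1.9916.
Z = Σ gᵢe^(−Eᵢ/kT) = 1·e^(−0) + 2·e^(−0.85729) + 3·e^(−1.4166) + 5·e^(−1.5525) + 4·e^(−1.9916) = 1.0000 + 0.84862 + 0.72761 + 1.0586 + 0.54591 = 4.1807.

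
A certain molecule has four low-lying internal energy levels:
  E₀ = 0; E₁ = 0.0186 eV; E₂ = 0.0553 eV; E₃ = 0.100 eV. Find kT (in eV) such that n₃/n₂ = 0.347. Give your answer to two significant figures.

0.042 eV

n₃/n₂ = exp[−(E₃−E₂)/kT] = 0.347.
⇒ (E₃−E₂)/kT = ln(1/0.347) = ln(2.882) = 1.058.
kT = 0.0447 eV / 1.058 = 0.042 eV.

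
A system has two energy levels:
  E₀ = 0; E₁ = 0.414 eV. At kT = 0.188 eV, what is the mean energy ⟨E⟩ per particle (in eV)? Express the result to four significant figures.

Eᵢ/kT = 0, 2.20213.
Z = Σ e^(−Eᵢ/kT) = e^(−0) + e^(−2.20213) = 1.00000 + 0.110567 = 1.11057.
⟨E⟩ = Σ Eᵢ e^(−Eᵢ/kT) / Z = (0·1.00000 + 0.414·0.110567) / 1.11057 = 0.04122 eV.

0.04122 eV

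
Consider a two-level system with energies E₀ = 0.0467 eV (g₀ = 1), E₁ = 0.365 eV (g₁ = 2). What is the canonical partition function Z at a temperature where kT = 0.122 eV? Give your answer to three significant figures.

Z = 0.782

Eᵢ/kT = 0.38279, 2.9918.
Z = Σ gᵢe^(−Eᵢ/kT) = 1·e^(−0.38279) + 2·e^(−2.9918) = 0.68196 + 0.10039 = 0.78235.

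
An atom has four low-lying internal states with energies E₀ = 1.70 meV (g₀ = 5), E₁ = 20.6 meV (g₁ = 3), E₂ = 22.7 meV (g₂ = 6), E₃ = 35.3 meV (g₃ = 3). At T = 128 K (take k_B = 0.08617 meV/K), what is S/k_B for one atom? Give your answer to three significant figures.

k_BT = 0.08617 × 128 K = 11.030 meV.
Eᵢ/kT = 0.15413, 1.8676, 2.0580, 3.2004.
Z = Σ gᵢe^(−Eᵢ/kT) = 5·e^(−0.15413) + 3·e^(−1.8676) + 6·e^(−2.0580) + 3·e^(−3.2004) = 4.2858 + 0.46348 + 0.76625 + 0.12224 = 5.6378.
⟨E⟩ = Σ EᵢPᵢ = 6.8364 meV.
S/k_B = ln Z + ⟨E⟩/kT = ln(5.6378) + 6.8364/11.030 = 1.7295 + 0.61980 = 2.35.

2.35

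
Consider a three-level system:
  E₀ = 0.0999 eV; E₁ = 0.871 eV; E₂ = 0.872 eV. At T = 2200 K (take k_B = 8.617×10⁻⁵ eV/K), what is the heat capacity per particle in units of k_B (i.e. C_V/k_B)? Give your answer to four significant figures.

k_BT = 8.617×10⁻⁵ × 2200 K = 0.189574 eV.
Eᵢ/kT = 0.526971, 4.59451, 4.59979.
Z = Σ e^(−Eᵢ/kT) = e^(−0.526971) + e^(−4.59451) + e^(−4.59979) = 0.590391 + 0.0101072 + 0.0100539 = 0.610552.
⟨E⟩ = 0.125379 eV, ⟨E²⟩ = 0.0347303 eV².
C_V/k_B = (⟨E²⟩ − ⟨E⟩²)/(kT)² = (0.0347303 − 0.0157199)/0.0359383 = 0.5290.

0.5290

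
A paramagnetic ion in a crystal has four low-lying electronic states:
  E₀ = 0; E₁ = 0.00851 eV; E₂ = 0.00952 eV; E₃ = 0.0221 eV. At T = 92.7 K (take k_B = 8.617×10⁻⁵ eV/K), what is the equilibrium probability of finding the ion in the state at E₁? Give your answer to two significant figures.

0.20

k_BT = 8.617×10⁻⁵ × 92.7 K = 0.007988 eV.
Eᵢ/kT = 0, 1.065, 1.192, 2.767.
Z = Σ e^(−Eᵢ/kT) = e^(−0) + e^(−1.065) + e^(−1.192) + e^(−2.767) = 1.000 + 0.3447 + 0.3036 + 0.06285 = 1.711.
P₁ = e^(−E₁/kT) / Z = 0.3447/1.711 = 0.20.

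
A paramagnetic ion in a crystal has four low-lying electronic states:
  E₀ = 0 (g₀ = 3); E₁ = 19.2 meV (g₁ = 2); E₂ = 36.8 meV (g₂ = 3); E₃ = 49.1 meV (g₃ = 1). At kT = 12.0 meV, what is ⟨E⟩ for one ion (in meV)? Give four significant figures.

Eᵢ/kT = 0, 1.60000, 3.06667, 4.09167.
Z = Σ gᵢe^(−Eᵢ/kT) = 3·e^(−0) + 2·e^(−1.60000) + 3·e^(−3.06667) + 1·e^(−4.09167) = 3.00000 + 0.403793 + 0.139728 + 0.0167113 = 3.56023.
⟨E⟩ = Σ Eᵢ gᵢe^(−Eᵢ/kT) / Z = (0·3.00000 + 19.2·0.403793 + 36.8·0.139728 + 49.1·0.0167113) / 3.56023 = 3.852 meV.

3.852 meV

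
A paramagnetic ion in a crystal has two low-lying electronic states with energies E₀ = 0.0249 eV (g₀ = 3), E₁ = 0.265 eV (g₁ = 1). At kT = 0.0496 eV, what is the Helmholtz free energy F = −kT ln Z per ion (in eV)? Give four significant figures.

Eᵢ/kT = 0.502016, 5.34274.
Z = Σ gᵢe^(−Eᵢ/kT) = 3·e^(−0.502016) + 1·e^(−5.34274) = 1.81593 + 0.00478275 = 1.82071.
F = −kT ln Z = −0.0496 × ln(1.82071) = −0.0496 × 0.599227 = -0.02972 eV.

-0.02972 eV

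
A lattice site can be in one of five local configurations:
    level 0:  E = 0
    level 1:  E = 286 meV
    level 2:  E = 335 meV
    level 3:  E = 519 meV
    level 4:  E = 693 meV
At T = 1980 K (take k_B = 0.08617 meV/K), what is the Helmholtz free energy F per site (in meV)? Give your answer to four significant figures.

k_BT = 0.08617 × 1980 K = 170.617 meV.
Eᵢ/kT = 0, 1.67627, 1.96346, 3.04190, 4.06173.
Z = Σ e^(−Eᵢ/kT) = e^(−0) + e^(−1.67627) + e^(−1.96346) + e^(−3.04190) + e^(−4.06173) = 1.00000 + 0.187070 + 0.140372 + 0.0477441 + 0.0172192 = 1.39241.
F = −kT ln Z = −170.617 × ln(1.39241) = −170.617 × 0.331036 = -56.48 meV.

-56.48 meV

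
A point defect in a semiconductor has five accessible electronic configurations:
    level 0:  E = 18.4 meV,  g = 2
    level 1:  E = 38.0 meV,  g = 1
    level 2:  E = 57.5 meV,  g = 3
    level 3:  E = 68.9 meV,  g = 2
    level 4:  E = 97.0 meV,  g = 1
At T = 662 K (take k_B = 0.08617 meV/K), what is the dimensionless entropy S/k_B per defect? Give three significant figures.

2.11

k_BT = 0.08617 × 662 K = 57.045 meV.
Eᵢ/kT = 0.32255, 0.66614, 1.0080, 1.2078, 1.7004.
Z = Σ gᵢe^(−Eᵢ/kT) = 2·e^(−0.32255) + 1·e^(−0.66614) + 3·e^(−1.0080) + 2·e^(−1.2078) + 1·e^(−1.7004) = 1.4486 + 0.51369 + 1.0948 + 0.59771 + 0.18261 = 3.8374.
⟨E⟩ = Σ EᵢPᵢ = 43.785 meV.
S/k_B = ln Z + ⟨E⟩/kT = ln(3.8374) + 43.785/57.045 = 1.3448 + 0.76755 = 2.11.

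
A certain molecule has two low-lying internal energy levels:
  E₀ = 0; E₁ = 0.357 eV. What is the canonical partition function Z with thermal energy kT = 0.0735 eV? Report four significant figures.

Eᵢ/kT = 0, 4.85714.
Z = Σ e^(−Eᵢ/kT) = e^(−0) + e^(−4.85714) = 1.00000 + 0.00777268 = 1.00777.

Z = 1.008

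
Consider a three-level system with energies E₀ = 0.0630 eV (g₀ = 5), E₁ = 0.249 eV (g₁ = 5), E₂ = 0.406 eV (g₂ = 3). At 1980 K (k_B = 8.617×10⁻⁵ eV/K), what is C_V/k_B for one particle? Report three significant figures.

k_BT = 8.617×10⁻⁵ × 1980 K = 0.17062 eV.
Eᵢ/kT = 0.36924, 1.4594, 2.3796.
Z = Σ gᵢe^(−Eᵢ/kT) = 5·e^(−0.36924) + 5·e^(−1.4594) + 3·e^(−2.3796) = 3.4563 + 1.1619 + 0.27776 = 4.8960.
⟨E⟩ = 0.12660 eV, ⟨E²⟩ = 0.026867 eV².
C_V/k_B = (⟨E²⟩ − ⟨E⟩²)/(kT)² = (0.026867 − 0.016028)/0.029111 = 0.372.

0.372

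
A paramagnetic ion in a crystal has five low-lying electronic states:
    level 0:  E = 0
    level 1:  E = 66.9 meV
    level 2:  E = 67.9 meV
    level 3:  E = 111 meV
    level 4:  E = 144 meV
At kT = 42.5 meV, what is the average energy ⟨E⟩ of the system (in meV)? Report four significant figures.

Eᵢ/kT = 0, 1.57412, 1.59765, 2.61176, 3.38824.
Z = Σ e^(−Eᵢ/kT) = e^(−0) + e^(−1.57412) + e^(−1.59765) + e^(−2.61176) + e^(−3.38824) = 1.00000 + 0.207190 + 0.202372 + 0.0734052 + 0.0337681 = 1.51674.
⟨E⟩ = Σ Eᵢ e^(−Eᵢ/kT) / Z = (0·1.00000 + 66.9·0.207190 + 67.9·0.202372 + 111·0.0734052 + 144·0.0337681) / 1.51674 = 26.78 meV.

26.78 meV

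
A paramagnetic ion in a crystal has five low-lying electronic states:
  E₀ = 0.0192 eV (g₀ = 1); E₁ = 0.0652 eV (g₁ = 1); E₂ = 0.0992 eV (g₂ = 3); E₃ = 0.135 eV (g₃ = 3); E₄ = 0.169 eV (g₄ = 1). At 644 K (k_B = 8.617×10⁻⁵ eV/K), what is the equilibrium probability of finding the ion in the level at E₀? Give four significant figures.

k_BT = 8.617×10⁻⁵ × 644 K = 0.0554935 eV.
Eᵢ/kT = 0.345986, 1.17491, 1.78760, 2.43272, 3.04540.
Z = Σ gᵢe^(−Eᵢ/kT) = 1·e^(−0.345986) + 1·e^(−1.17491) + 3·e^(−1.78760) + 3·e^(−2.43272) + 1·e^(−3.04540) = 0.707522 + 0.308847 + 0.502084 + 0.263393 + 0.0475773 = 1.82942.
P₀ = g₀ e^(−E₀/kT) / Z = 0.707522/1.82942 = 0.3867.

0.3867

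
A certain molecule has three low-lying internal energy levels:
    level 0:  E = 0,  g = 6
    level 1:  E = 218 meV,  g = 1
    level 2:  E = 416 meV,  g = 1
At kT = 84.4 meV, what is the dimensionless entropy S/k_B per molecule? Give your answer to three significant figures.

1.84

Eᵢ/kT = 0, 2.5829, 4.9289.
Z = Σ gᵢe^(−Eᵢ/kT) = 6·e^(−0) + 1·e^(−2.5829) + 1·e^(−4.9289) = 6.0000 + 0.075555 + 0.0072345 = 6.0828.
⟨E⟩ = Σ EᵢPᵢ = 3.2026 meV.
S/k_B = ln Z + ⟨E⟩/kT = ln(6.0828) + 3.2026/84.4 = 1.8055 + 0.037945 = 1.84.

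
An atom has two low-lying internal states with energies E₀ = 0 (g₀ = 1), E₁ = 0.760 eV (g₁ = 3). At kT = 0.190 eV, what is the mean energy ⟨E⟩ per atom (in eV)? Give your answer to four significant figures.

0.03958 eV

Eᵢ/kT = 0, 4.00000.
Z = Σ gᵢe^(−Eᵢ/kT) = 1·e^(−0) + 3·e^(−4.00000) = 1.00000 + 0.0549469 = 1.05495.
⟨E⟩ = Σ Eᵢ gᵢe^(−Eᵢ/kT) / Z = (0·1.00000 + 0.760·0.0549469) / 1.05495 = 0.03958 eV.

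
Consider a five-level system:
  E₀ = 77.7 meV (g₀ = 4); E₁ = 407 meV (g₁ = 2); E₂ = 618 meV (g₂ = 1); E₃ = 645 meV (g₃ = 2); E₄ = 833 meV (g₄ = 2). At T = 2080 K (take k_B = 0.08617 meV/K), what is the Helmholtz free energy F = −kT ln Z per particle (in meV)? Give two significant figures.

-190 meV

k_BT = 0.08617 × 2080 K = 179.2 meV.
Eᵢ/kT = 0.4336, 2.271, 3.449, 3.599, 4.648.
Z = Σ gᵢe^(−Eᵢ/kT) = 4·e^(−0.4336) + 2·e^(−2.271) + 1·e^(−3.449) + 2·e^(−3.599) + 2·e^(−4.648) = 2.593 + 0.2064 + 0.03178 + 0.05470 + 0.01916 = 2.905.
F = −kT ln Z = −179.2 × ln(2.905) = −179.2 × 1.066 = -190 meV.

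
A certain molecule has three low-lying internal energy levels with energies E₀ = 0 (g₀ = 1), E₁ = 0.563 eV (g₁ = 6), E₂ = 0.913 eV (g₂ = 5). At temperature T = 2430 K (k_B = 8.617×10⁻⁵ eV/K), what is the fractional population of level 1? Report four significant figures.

k_BT = 8.617×10⁻⁵ × 2430 K = 0.209393 eV.
Eᵢ/kT = 0, 2.68872, 4.36022.
Z = Σ gᵢe^(−Eᵢ/kT) = 1·e^(−0) + 6·e^(−2.68872) + 5·e^(−4.36022) = 1.00000 + 0.407807 + 0.0638779 = 1.47168.
P₁ = g₁ e^(−E₁/kT) / Z = 0.407807/1.47168 = 0.2771.

0.2771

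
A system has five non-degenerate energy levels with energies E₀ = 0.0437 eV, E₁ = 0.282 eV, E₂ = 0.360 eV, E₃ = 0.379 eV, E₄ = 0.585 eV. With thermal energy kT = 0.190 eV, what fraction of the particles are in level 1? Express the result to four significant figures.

0.1675

Eᵢ/kT = 0.230000, 1.48421, 1.89474, 1.99474, 3.07895.
Z = Σ e^(−Eᵢ/kT) = e^(−0.230000) + e^(−1.48421) + e^(−1.89474) + e^(−1.99474) + e^(−3.07895) = 0.794534 + 0.226681 + 0.150357 + 0.136049 + 0.0460075 = 1.35363.
P₁ = e^(−E₁/kT) / Z = 0.226681/1.35363 = 0.1675.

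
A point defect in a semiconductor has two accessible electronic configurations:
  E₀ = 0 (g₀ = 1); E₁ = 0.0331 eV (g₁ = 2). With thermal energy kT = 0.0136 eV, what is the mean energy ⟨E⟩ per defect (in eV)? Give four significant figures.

Eᵢ/kT = 0, 2.43382.
Z = Σ gᵢe^(−Eᵢ/kT) = 1·e^(−0) + 2·e^(−2.43382) = 1.00000 + 0.175402 = 1.17540.
⟨E⟩ = Σ Eᵢ gᵢe^(−Eᵢ/kT) / Z = (0·1.00000 + 0.0331·0.175402) / 1.17540 = 0.004939 eV.

0.004939 eV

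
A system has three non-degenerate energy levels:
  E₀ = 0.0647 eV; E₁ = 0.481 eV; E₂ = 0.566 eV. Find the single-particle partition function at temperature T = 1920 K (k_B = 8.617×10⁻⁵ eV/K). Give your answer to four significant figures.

Z = 0.7636

k_BT = 8.617×10⁻⁵ × 1920 K = 0.165446 eV.
Eᵢ/kT = 0.391064, 2.90729, 3.42106.
Z = Σ e^(−Eᵢ/kT) = e^(−0.391064) + e^(−2.90729) + e^(−3.42106) = 0.676337 + 0.0546236 + 0.0326778 = 0.763638.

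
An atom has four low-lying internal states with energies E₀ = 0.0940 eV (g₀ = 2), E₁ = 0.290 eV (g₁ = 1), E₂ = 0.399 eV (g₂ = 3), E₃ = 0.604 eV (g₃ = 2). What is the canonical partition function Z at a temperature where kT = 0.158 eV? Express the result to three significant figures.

Eᵢ/kT = 0.59494, 1.8354, 2.5253, 3.8228.
Z = Σ gᵢe^(−Eᵢ/kT) = 2·e^(−0.59494) + 1·e^(−1.8354) + 3·e^(−2.5253) + 2·e^(−3.8228) = 1.1032 + 0.15955 + 0.24010 + 0.043733 = 1.5466.

Z = 1.55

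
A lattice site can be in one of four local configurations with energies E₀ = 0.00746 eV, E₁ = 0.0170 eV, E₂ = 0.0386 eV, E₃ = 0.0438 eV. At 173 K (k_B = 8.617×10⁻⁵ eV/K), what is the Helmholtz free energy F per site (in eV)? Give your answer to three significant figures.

-0.000784 eV

k_BT = 8.617×10⁻⁵ × 173 K = 0.014907 eV.
Eᵢ/kT = 0.50044, 1.1404, 2.5894, 2.9382.
Z = Σ e^(−Eᵢ/kT) = e^(−0.50044) + e^(−1.1404) + e^(−2.5894) + e^(−2.9382) = 0.60626 + 0.31969 + 0.075065 + 0.052961 = 1.0540.
F = −kT ln Z = −0.014907 × ln(1.0540) = −0.014907 × 0.052592 = -0.000784 eV.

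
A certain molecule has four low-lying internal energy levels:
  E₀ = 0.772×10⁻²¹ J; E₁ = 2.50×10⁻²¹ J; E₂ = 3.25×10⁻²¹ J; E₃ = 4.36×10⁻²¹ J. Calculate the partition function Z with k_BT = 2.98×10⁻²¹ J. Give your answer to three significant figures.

Z = 1.77

Eᵢ/kT = 0.25906, 0.83893, 1.0906, 1.4631.
Z = Σ e^(−Eᵢ/kT) = e^(−0.25906) + e^(−0.83893) + e^(−1.0906) + e^(−1.4631) = 0.77178 + 0.43217 + 0.33601 + 0.23152 = 1.7715.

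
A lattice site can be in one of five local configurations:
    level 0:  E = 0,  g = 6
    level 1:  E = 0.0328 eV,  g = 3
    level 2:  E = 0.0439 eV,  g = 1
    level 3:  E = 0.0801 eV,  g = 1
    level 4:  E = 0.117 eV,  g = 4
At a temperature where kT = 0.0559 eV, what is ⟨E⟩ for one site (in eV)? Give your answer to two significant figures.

0.017 eV

Eᵢ/kT = 0, 0.5868, 0.7853, 1.433, 2.093.
Z = Σ gᵢe^(−Eᵢ/kT) = 6·e^(−0) + 3·e^(−0.5868) + 1·e^(−0.7853) + 1·e^(−1.433) + 4·e^(−2.093) = 6.000 + 1.668 + 0.4560 + 0.2386 + 0.4933 = 8.856.
⟨E⟩ = Σ Eᵢ gᵢe^(−Eᵢ/kT) / Z = (0·6.000 + 0.0328·1.668 + 0.0439·0.4560 + 0.0801·0.2386 + 0.117·0.4933) / 8.856 = 0.017 eV.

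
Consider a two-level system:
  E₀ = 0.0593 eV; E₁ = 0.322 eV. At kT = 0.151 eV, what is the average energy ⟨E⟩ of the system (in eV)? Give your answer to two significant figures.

0.099 eV

Eᵢ/kT = 0.3927, 2.132.
Z = Σ e^(−Eᵢ/kT) = e^(−0.3927) + e^(−2.132) = 0.6752 + 0.1186 = 0.7938.
⟨E⟩ = Σ Eᵢ e^(−Eᵢ/kT) / Z = (0.0593·0.6752 + 0.322·0.1186) / 0.7938 = 0.099 eV.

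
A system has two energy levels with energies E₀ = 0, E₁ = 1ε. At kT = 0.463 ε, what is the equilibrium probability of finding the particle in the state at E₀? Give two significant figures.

0.90

Eᵢ/kT = 0, 2.160.
Z = Σ e^(−Eᵢ/kT) = e^(−0) + e^(−2.160) = 1.000 + 0.1153 = 1.115.
P₀ = e^(−E₀/kT) / Z = 1.000/1.115 = 0.90.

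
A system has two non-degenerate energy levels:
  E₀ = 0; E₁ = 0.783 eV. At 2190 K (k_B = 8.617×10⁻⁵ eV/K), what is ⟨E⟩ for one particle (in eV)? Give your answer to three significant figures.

0.0122 eV

k_BT = 8.617×10⁻⁵ × 2190 K = 0.18871 eV.
Eᵢ/kT = 0, 4.1492.
Z = Σ e^(−Eᵢ/kT) = e^(−0) + e^(−4.1492) = 1.0000 + 0.015777 = 1.0158.
⟨E⟩ = Σ Eᵢ e^(−Eᵢ/kT) / Z = (0·1.0000 + 0.783·0.015777) / 1.0158 = 0.0122 eV.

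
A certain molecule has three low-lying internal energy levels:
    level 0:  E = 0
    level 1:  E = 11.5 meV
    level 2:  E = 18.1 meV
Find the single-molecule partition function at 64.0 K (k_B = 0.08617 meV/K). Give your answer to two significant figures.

Z = 1.2

k_BT = 0.08617 × 64.0 K = 5.515 meV.
Eᵢ/kT = 0, 2.085, 3.282.
Z = Σ e^(−Eᵢ/kT) = e^(−0) + e^(−2.085) + e^(−3.282) = 1.000 + 0.1243 + 0.03755 = 1.162.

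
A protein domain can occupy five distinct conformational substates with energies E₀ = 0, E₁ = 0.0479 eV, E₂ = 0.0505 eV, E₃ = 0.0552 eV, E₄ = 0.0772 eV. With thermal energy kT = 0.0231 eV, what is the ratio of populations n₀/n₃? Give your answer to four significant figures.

10.91

n₀/n₃ = exp[−(E₀−E₃)/kT] = exp(−(-0.0552 eV)/(0.0231 eV)) = exp(2.38961) = 10.91.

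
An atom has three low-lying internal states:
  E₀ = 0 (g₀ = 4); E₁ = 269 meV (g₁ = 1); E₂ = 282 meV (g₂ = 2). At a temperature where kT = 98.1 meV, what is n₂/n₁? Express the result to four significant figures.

n₂/n₁ = (g₂/g₁) exp[−(E₂−E₁)/kT] = (2/1) × exp(−(13 meV)/(98.1 meV)) = (2/1) × exp(-0.132518) = 1.752.

1.752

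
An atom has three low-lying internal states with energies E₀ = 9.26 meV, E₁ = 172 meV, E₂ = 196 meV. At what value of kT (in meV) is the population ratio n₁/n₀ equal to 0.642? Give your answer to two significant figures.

370 meV

n₁/n₀ = exp[−(E₁−E₀)/kT] = 0.642.
⇒ (E₁−E₀)/kT = ln(1/0.642) = ln(1.558) = 0.4434.
kT = 162.74 meV / 0.4434 = 370 meV.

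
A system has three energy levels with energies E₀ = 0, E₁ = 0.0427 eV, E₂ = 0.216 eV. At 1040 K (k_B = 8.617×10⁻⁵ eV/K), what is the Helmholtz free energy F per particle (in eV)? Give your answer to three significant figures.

k_BT = 8.617×10⁻⁵ × 1040 K = 0.089617 eV.
Eᵢ/kT = 0, 0.47647, 2.4103.
Z = Σ e^(−Eᵢ/kT) = e^(−0) + e^(−0.47647) + e^(−2.4103) = 1.0000 + 0.62097 + 0.089788 = 1.7108.
F = −kT ln Z = −0.089617 × ln(1.7108) = −0.089617 × 0.53696 = -0.0481 eV.

-0.0481 eV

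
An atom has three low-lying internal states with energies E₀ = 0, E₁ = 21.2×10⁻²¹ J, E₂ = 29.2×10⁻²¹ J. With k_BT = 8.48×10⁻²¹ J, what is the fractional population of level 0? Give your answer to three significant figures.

Eᵢ/kT = 0, 2.5000, 3.4434.
Z = Σ e^(−Eᵢ/kT) = e^(−0) + e^(−2.5000) + e^(−3.4434) = 1.0000 + 0.082085 + 0.031956 = 1.1140.
P₀ = e^(−E₀/kT) / Z = 1.0000/1.1140 = 0.898.

0.898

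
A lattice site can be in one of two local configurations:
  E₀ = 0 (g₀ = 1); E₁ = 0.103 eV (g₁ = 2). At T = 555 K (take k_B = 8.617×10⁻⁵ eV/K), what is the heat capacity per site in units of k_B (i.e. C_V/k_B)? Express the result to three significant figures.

k_BT = 8.617×10⁻⁵ × 555 K = 0.047824 eV.
Eᵢ/kT = 0, 2.1537.
Z = Σ gᵢe^(−Eᵢ/kT) = 1·e^(−0) + 2·e^(−2.1537) = 1.0000 + 0.23211 = 1.2321.
⟨E⟩ = 0.019404 eV, ⟨E²⟩ = 0.0019986 eV².
C_V/k_B = (⟨E²⟩ − ⟨E⟩²)/(kT)² = (0.0019986 − 0.00037652)/0.0022871 = 0.709.

0.709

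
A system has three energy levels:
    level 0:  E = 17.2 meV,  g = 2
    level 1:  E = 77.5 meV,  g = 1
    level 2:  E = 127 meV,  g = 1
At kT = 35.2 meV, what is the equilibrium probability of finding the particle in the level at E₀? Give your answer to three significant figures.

Eᵢ/kT = 0.48864, 2.2017, 3.6080.
Z = Σ gᵢe^(−Eᵢ/kT) = 2·e^(−0.48864) + 1·e^(−2.2017) + 1·e^(−3.6080) = 1.2269 + 0.11061 + 0.027106 = 1.3646.
P₀ = g₀ e^(−E₀/kT) / Z = 1.2269/1.3646 = 0.899.

0.899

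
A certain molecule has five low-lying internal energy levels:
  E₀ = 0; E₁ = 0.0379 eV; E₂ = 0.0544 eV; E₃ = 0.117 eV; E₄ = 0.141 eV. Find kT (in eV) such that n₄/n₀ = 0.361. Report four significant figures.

0.1384 eV

n₄/n₀ = exp[−(E₄−E₀)/kT] = 0.361.
⇒ (E₄−E₀)/kT = ln(1/0.361) = ln(2.77008) = 1.01888.
kT = 0.141 eV / 1.01888 = 0.1384 eV.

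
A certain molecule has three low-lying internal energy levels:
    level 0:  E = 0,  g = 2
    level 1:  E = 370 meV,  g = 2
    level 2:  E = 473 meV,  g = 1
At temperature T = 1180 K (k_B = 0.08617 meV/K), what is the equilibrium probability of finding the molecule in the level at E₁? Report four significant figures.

0.02549

k_BT = 0.08617 × 1180 K = 101.681 meV.
Eᵢ/kT = 0, 3.63883, 4.65180.
Z = Σ gᵢe^(−Eᵢ/kT) = 2·e^(−0) + 2·e^(−3.63883) + 1·e^(−4.65180) = 2.00000 + 0.0525662 + 0.00954441 = 2.06211.
P₁ = g₁ e^(−E₁/kT) / Z = 0.0525662/2.06211 = 0.02549.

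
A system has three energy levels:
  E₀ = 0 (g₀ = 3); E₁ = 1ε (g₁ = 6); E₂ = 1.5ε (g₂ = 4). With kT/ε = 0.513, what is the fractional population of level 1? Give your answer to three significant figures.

0.210

Eᵢ/kT = 0, 1.9493, 2.9240.
Z = Σ gᵢe^(−Eᵢ/kT) = 3·e^(−0) + 6·e^(−1.9493) + 4·e^(−2.9240) = 3.0000 + 0.85424 + 0.21487 = 4.0691.
P₁ = g₁ e^(−E₁/kT) / Z = 0.85424/4.0691 = 0.210.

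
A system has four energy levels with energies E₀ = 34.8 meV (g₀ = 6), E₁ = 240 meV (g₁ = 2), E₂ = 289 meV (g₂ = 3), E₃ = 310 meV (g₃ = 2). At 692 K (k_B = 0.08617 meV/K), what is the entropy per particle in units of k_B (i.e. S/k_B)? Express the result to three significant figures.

k_BT = 0.08617 × 692 K = 59.630 meV.
Eᵢ/kT = 0.58360, 4.0248, 4.8466, 5.1987.
Z = Σ gᵢe^(−Eᵢ/kT) = 6·e^(−0.58360) + 2·e^(−4.0248) + 3·e^(−4.8466) + 2·e^(−5.1987) = 3.3473 + 0.035734 + 0.023565 + 0.011047 = 3.4176.
⟨E⟩ = Σ EᵢPᵢ = 39.588 meV.
S/k_B = ln Z + ⟨E⟩/kT = ln(3.4176) + 39.588/59.630 = 1.2289 + 0.66389 = 1.89.

1.89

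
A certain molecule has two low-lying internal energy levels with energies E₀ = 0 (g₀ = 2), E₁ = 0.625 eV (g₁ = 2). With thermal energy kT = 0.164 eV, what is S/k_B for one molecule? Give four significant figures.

Eᵢ/kT = 0, 3.81098.
Z = Σ gᵢe^(−Eᵢ/kT) = 2·e^(−0) + 2·e^(−3.81098) = 2.00000 + 0.0442530 = 2.04425.
⟨E⟩ = Σ EᵢPᵢ = 0.0135297 eV.
S/k_B = ln Z + ⟨E⟩/kT = ln(2.04425) + 0.0135297/0.164 = 0.715031 + 0.0824982 = 0.7975.

0.7975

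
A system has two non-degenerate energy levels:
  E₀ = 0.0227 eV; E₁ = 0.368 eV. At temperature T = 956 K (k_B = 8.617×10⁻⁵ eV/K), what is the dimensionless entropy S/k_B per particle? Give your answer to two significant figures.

0.077

k_BT = 8.617×10⁻⁵ × 956 K = 0.08238 eV.
Eᵢ/kT = 0.2756, 4.467.
Z = Σ e^(−Eᵢ/kT) = e^(−0.2756) + e^(−4.467) = 0.7591 + 0.01148 = 0.7706.
⟨E⟩ = Σ EᵢPᵢ = 0.02784 eV.
S/k_B = ln Z + ⟨E⟩/kT = ln(0.7706) + 0.02784/0.08238 = -0.2606 + 0.3379 = 0.077.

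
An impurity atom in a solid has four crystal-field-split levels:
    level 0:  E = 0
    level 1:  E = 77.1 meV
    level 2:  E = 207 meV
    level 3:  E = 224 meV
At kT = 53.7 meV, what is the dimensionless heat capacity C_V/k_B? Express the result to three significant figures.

Eᵢ/kT = 0, 1.4358, 3.8547, 4.1713.
Z = Σ e^(−Eᵢ/kT) = e^(−0) + e^(−1.4358) + e^(−3.8547) + e^(−4.1713) = 1.0000 + 0.23792 + 0.021180 + 0.015432 = 1.2745.
⟨E⟩ = 20.545 meV, ⟨E²⟩ = 2429.3 meV².
C_V/k_B = (⟨E²⟩ − ⟨E⟩²)/(kT)² = (2429.3 − 422.10)/2883.7 = 0.696.

0.696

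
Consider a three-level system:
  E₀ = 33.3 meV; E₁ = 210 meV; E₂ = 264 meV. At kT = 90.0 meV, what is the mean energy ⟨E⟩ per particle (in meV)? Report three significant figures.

Eᵢ/kT = 0.37000, 2.3333, 2.9333.
Z = Σ e^(−Eᵢ/kT) = e^(−0.37000) + e^(−2.3333) + e^(−2.9333) = 0.69073 + 0.096975 + 0.053221 = 0.84093.
⟨E⟩ = Σ Eᵢ e^(−Eᵢ/kT) / Z = (33.3·0.69073 + 210·0.096975 + 264·0.053221) / 0.84093 = 68.3 meV.

68.3 meV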